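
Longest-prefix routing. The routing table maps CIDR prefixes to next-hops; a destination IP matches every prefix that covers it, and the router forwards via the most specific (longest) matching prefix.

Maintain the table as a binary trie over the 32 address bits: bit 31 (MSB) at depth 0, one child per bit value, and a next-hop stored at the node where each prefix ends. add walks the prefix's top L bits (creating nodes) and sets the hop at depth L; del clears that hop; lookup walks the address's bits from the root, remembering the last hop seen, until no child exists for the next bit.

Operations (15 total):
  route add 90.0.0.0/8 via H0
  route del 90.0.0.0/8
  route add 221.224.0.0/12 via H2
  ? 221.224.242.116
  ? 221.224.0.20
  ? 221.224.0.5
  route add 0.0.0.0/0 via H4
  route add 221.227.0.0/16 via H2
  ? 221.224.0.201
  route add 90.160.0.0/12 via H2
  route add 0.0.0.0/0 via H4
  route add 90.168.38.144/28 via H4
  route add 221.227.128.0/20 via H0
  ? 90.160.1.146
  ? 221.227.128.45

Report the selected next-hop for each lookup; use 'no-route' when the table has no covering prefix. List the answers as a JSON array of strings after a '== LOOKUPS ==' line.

Process each operation:
  add 90.0.0.0/8 -> H0 at depth 8
  - 90.0.0.0/8 clear@8
  add 221.224.0.0/12 -> H2 at depth 12
  Q 221.224.242.116: descend 110111011110 ; hops seen [H2] ; pick H2
  Q 221.224.0.20: descend 110111011110 ; hops seen [H2] ; pick H2
  Q 221.224.0.5: descend 110111011110 ; hops seen [H2] ; pick H2
  add 0.0.0.0/0 -> H4 at depth 0
  add 221.227.0.0/16 -> H2 at depth 16
  Q 221.224.0.201: descend 11011101111000 ; hops seen [H4,H2] ; pick H2
  add 90.160.0.0/12 -> H2 at depth 12
  add 0.0.0.0/0 -> H4 at depth 0
  add 90.168.38.144/28 -> H4 at depth 28
  add 221.227.128.0/20 -> H0 at depth 20
  Q 90.160.1.146: descend 010110101010 ; hops seen [H4,H2] ; pick H2
  Q 221.227.128.45: descend 11011101111000111000 ; hops seen [H4,H2,H2,H0] ; pick H0

== LOOKUPS ==
["H2","H2","H2","H2","H2","H0"]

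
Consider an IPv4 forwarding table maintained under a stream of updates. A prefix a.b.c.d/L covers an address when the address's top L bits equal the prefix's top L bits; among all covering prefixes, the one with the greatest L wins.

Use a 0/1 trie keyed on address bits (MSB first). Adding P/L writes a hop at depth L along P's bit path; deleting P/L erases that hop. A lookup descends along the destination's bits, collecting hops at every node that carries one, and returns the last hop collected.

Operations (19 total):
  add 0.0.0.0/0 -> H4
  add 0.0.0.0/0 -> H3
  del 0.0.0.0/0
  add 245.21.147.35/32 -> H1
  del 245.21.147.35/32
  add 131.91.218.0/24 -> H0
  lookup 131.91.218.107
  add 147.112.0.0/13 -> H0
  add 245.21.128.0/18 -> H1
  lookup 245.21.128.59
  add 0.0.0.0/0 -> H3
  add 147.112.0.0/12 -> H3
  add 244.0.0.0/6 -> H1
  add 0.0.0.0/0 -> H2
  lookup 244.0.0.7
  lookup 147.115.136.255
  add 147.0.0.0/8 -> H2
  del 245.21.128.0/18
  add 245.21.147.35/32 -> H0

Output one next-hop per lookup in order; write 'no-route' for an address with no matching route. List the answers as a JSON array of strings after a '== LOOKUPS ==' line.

Process each operation:
  add 0.0.0.0/0 -> H4 at depth 0
  add 0.0.0.0/0 -> H3 at depth 0
  - 0.0.0.0/0 clear@0
  add 245.21.147.35/32 -> H1 at depth 32
  - 245.21.147.35/32 clear@32
  add 131.91.218.0/24 -> H0 at depth 24
  ? 131.91.218.107  path d0:-→d1:-→d2:-→d3:-→d4:-→d5:-→d6:-→d7:-→d8:-→d9:-→d10:-→d11:-→d12:-→d13:-→d14:-→d15:-→d16:-→d17:-→d18:-→d19:-→d20:-→d21:-→d22:-→d23:-→d24:H0  best=H0
  add 147.112.0.0/13 -> H0 at depth 13
  add 245.21.128.0/18 -> H1 at depth 18
  ? 245.21.128.59  path d0:-→d1:-→d2:-→d3:-→d4:-→d5:-→d6:-→d7:-→d8:-→d9:-→d10:-→d11:-→d12:-→d13:-→d14:-→d15:-→d16:-→d17:-→d18:H1→d19:-  best=H1
  add 0.0.0.0/0 -> H3 at depth 0
  add 147.112.0.0/12 -> H3 at depth 12
  add 244.0.0.0/6 -> H1 at depth 6
  add 0.0.0.0/0 -> H2 at depth 0
  ? 244.0.0.7  path d0:H2→d1:-→d2:-→d3:-→d4:-→d5:-→d6:H1→d7:-  best=H1
  ? 147.115.136.255  path d0:H2→d1:-→d2:-→d3:-→d4:-→d5:-→d6:-→d7:-→d8:-→d9:-→d10:-→d11:-→d12:H3→d13:H0  best=H0
  add 147.0.0.0/8 -> H2 at depth 8
  - 245.21.128.0/18 clear@18
  add 245.21.147.35/32 -> H0 at depth 32

== LOOKUPS ==
["H0","H1","H1","H0"]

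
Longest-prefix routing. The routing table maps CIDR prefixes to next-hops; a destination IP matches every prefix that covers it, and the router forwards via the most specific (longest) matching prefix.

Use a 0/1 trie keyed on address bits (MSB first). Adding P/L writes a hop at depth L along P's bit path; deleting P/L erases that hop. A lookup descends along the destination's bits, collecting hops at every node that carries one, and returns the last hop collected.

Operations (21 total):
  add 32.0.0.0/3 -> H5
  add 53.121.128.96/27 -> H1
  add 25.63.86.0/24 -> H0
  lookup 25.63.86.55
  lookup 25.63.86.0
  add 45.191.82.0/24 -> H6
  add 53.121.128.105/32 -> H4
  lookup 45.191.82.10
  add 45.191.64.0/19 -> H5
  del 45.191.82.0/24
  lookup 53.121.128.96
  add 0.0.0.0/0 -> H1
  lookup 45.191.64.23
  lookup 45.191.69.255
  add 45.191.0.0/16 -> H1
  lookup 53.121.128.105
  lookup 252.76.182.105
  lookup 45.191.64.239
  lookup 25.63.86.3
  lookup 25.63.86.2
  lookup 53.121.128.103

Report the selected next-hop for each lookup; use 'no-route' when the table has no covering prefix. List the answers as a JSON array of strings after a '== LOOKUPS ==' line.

Apply in order:
  add 32.0.0.0/3 -> H5 at depth 3
  add 53.121.128.96/27 -> H1 at depth 27
  add 25.63.86.0/24 -> H0 at depth 24
  lookup 25.63.86.55: bits 000110010011111101010110 walk d0:-→d1:-→d2:-→d3:-→d4:-→d5:-→d6:-→d7:-→d8:-→d9:-→d10:-→d11:-→d12:-→d13:-→d14:-→d15:-→d16:-→d17:-→d18:-→d19:-→d20:-→d21:-→d22:-→d23:-→d24:H0 -> H0
  lookup 25.63.86.0: bits 000110010011111101010110 walk d0:-→d1:-→d2:-→d3:-→d4:-→d5:-→d6:-→d7:-→d8:-→d9:-→d10:-→d11:-→d12:-→d13:-→d14:-→d15:-→d16:-→d17:-→d18:-→d19:-→d20:-→d21:-→d22:-→d23:-→d24:H0 -> H0
  add 45.191.82.0/24 -> H6 at depth 24
  add 53.121.128.105/32 -> H4 at depth 32
  lookup 45.191.82.10: bits 001011011011111101010010 walk d0:-→d1:-→d2:-→d3:H5→d4:-→d5:-→d6:-→d7:-→d8:-→d9:-→d10:-→d11:-→d12:-→d13:-→d14:-→d15:-→d16:-→d17:-→d18:-→d19:-→d20:-→d21:-→d22:-→d23:-→d24:H6 -> H6
  add 45.191.64.0/19 -> H5 at depth 19
  - 45.191.82.0/24 clear@24
  lookup 53.121.128.96: bits 0011010101111001100000000110 walk d0:-→d1:-→d2:-→d3:H5→d4:-→d5:-→d6:-→d7:-→d8:-→d9:-→d10:-→d11:-→d12:-→d13:-→d14:-→d15:-→d16:-→d17:-→d18:-→d19:-→d20:-→d21:-→d22:-→d23:-→d24:-→d25:-→d26:-→d27:H1→d28:- -> H1
  add 0.0.0.0/0 -> H1 at depth 0
  lookup 45.191.64.23: bits 0010110110111111010 walk d0:H1→d1:-→d2:-→d3:H5→d4:-→d5:-→d6:-→d7:-→d8:-→d9:-→d10:-→d11:-→d12:-→d13:-→d14:-→d15:-→d16:-→d17:-→d18:-→d19:H5 -> H5
  lookup 45.191.69.255: bits 0010110110111111010 walk d0:H1→d1:-→d2:-→d3:H5→d4:-→d5:-→d6:-→d7:-→d8:-→d9:-→d10:-→d11:-→d12:-→d13:-→d14:-→d15:-→d16:-→d17:-→d18:-→d19:H5 -> H5
  add 45.191.0.0/16 -> H1 at depth 16
  lookup 53.121.128.105: bits 00110101011110011000000001101001 walk d0:H1→d1:-→d2:-→d3:H5→d4:-→d5:-→d6:-→d7:-→d8:-→d9:-→d10:-→d11:-→d12:-→d13:-→d14:-→d15:-→d16:-→d17:-→d18:-→d19:-→d20:-→d21:-→d22:-→d23:-→d24:-→d25:-→d26:-→d27:H1→d28:-→d29:-→d30:-→d31:-→d32:H4 -> H4
  lookup 252.76.182.105: bits ε walk d0:H1 -> H1
  lookup 45.191.64.239: bits 0010110110111111010 walk d0:H1→d1:-→d2:-→d3:H5→d4:-→d5:-→d6:-→d7:-→d8:-→d9:-→d10:-→d11:-→d12:-→d13:-→d14:-→d15:-→d16:H1→d17:-→d18:-→d19:H5 -> H5
  lookup 25.63.86.3: bits 000110010011111101010110 walk d0:H1→d1:-→d2:-→d3:-→d4:-→d5:-→d6:-→d7:-→d8:-→d9:-→d10:-→d11:-→d12:-→d13:-→d14:-→d15:-→d16:-→d17:-→d18:-→d19:-→d20:-→d21:-→d22:-→d23:-→d24:H0 -> H0
  lookup 25.63.86.2: bits 000110010011111101010110 walk d0:H1→d1:-→d2:-→d3:-→d4:-→d5:-→d6:-→d7:-→d8:-→d9:-→d10:-→d11:-→d12:-→d13:-→d14:-→d15:-→d16:-→d17:-→d18:-→d19:-→d20:-→d21:-→d22:-→d23:-→d24:H0 -> H0
  lookup 53.121.128.103: bits 0011010101111001100000000110 walk d0:H1→d1:-→d2:-→d3:H5→d4:-→d5:-→d6:-→d7:-→d8:-→d9:-→d10:-→d11:-→d12:-→d13:-→d14:-→d15:-→d16:-→d17:-→d18:-→d19:-→d20:-→d21:-→d22:-→d23:-→d24:-→d25:-→d26:-→d27:H1→d28:- -> H1

== LOOKUPS ==
["H0","H0","H6","H1","H5","H5","H4","H1","H5","H0","H0","H1"]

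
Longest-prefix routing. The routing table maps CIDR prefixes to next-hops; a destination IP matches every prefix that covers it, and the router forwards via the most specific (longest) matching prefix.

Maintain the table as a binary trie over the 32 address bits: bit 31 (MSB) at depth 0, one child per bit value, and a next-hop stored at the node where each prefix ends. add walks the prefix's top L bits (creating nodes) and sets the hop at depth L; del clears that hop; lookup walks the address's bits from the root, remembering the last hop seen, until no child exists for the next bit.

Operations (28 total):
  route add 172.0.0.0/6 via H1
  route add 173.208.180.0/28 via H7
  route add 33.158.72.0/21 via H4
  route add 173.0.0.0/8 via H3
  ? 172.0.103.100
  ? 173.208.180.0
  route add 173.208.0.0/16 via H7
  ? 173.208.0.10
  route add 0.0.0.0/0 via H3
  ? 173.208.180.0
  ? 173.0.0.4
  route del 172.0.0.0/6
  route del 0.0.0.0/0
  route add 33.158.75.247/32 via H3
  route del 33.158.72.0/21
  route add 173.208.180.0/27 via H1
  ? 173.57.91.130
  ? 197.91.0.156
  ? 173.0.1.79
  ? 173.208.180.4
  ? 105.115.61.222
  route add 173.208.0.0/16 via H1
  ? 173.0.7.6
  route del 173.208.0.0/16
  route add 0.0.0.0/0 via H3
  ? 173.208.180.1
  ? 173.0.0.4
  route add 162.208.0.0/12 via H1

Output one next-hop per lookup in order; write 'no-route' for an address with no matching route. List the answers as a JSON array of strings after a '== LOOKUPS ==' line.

Apply in order:
  add 172.0.0.0/6 -> H1 at depth 6
  add 173.208.180.0/28 -> H7 at depth 28
  add 33.158.72.0/21 -> H4 at depth 21
  add 173.0.0.0/8 -> H3 at depth 8
  lookup 172.0.103.100: bits 1010110 walk d0:-→d1:-→d2:-→d3:-→d4:-→d5:-→d6:H1→d7:- -> H1
  lookup 173.208.180.0: bits 1010110111010000101101000000 walk d0:-→d1:-→d2:-→d3:-→d4:-→d5:-→d6:H1→d7:-→d8:H3→d9:-→d10:-→d11:-→d12:-→d13:-→d14:-→d15:-→d16:-→d17:-→d18:-→d19:-→d20:-→d21:-→d22:-→d23:-→d24:-→d25:-→d26:-→d27:-→d28:H7 -> H7
  add 173.208.0.0/16 -> H7 at depth 16
  lookup 173.208.0.10: bits 1010110111010000 walk d0:-→d1:-→d2:-→d3:-→d4:-→d5:-→d6:H1→d7:-→d8:H3→d9:-→d10:-→d11:-→d12:-→d13:-→d14:-→d15:-→d16:H7 -> H7
  add 0.0.0.0/0 -> H3 at depth 0
  lookup 173.208.180.0: bits 1010110111010000101101000000 walk d0:H3→d1:-→d2:-→d3:-→d4:-→d5:-→d6:H1→d7:-→d8:H3→d9:-→d10:-→d11:-→d12:-→d13:-→d14:-→d15:-→d16:H7→d17:-→d18:-→d19:-→d20:-→d21:-→d22:-→d23:-→d24:-→d25:-→d26:-→d27:-→d28:H7 -> H7
  lookup 173.0.0.4: bits 10101101 walk d0:H3→d1:-→d2:-→d3:-→d4:-→d5:-→d6:H1→d7:-→d8:H3 -> H3
  - 172.0.0.0/6 clear@6
  - 0.0.0.0/0 clear@0
  add 33.158.75.247/32 -> H3 at depth 32
  - 33.158.72.0/21 clear@21
  add 173.208.180.0/27 -> H1 at depth 27
  lookup 173.57.91.130: bits 10101101 walk d0:-→d1:-→d2:-→d3:-→d4:-→d5:-→d6:-→d7:-→d8:H3 -> H3
  lookup 197.91.0.156: bits 1 walk d0:-→d1:- -> no-route
  lookup 173.0.1.79: bits 10101101 walk d0:-→d1:-→d2:-→d3:-→d4:-→d5:-→d6:-→d7:-→d8:H3 -> H3
  lookup 173.208.180.4: bits 1010110111010000101101000000 walk d0:-→d1:-→d2:-→d3:-→d4:-→d5:-→d6:-→d7:-→d8:H3→d9:-→d10:-→d11:-→d12:-→d13:-→d14:-→d15:-→d16:H7→d17:-→d18:-→d19:-→d20:-→d21:-→d22:-→d23:-→d24:-→d25:-→d26:-→d27:H1→d28:H7 -> H7
  lookup 105.115.61.222: bits 0 walk d0:-→d1:- -> no-route
  add 173.208.0.0/16 -> H1 at depth 16
  lookup 173.0.7.6: bits 10101101 walk d0:-→d1:-→d2:-→d3:-→d4:-→d5:-→d6:-→d7:-→d8:H3 -> H3
  - 173.208.0.0/16 clear@16
  add 0.0.0.0/0 -> H3 at depth 0
  lookup 173.208.180.1: bits 1010110111010000101101000000 walk d0:H3→d1:-→d2:-→d3:-→d4:-→d5:-→d6:-→d7:-→d8:H3→d9:-→d10:-→d11:-→d12:-→d13:-→d14:-→d15:-→d16:-→d17:-→d18:-→d19:-→d20:-→d21:-→d22:-→d23:-→d24:-→d25:-→d26:-→d27:H1→d28:H7 -> H7
  lookup 173.0.0.4: bits 10101101 walk d0:H3→d1:-→d2:-→d3:-→d4:-→d5:-→d6:-→d7:-→d8:H3 -> H3
  add 162.208.0.0/12 -> H1 at depth 12

== LOOKUPS ==
["H1","H7","H7","H7","H3","H3","no-route","H3","H7","no-route","H3","H7","H3"]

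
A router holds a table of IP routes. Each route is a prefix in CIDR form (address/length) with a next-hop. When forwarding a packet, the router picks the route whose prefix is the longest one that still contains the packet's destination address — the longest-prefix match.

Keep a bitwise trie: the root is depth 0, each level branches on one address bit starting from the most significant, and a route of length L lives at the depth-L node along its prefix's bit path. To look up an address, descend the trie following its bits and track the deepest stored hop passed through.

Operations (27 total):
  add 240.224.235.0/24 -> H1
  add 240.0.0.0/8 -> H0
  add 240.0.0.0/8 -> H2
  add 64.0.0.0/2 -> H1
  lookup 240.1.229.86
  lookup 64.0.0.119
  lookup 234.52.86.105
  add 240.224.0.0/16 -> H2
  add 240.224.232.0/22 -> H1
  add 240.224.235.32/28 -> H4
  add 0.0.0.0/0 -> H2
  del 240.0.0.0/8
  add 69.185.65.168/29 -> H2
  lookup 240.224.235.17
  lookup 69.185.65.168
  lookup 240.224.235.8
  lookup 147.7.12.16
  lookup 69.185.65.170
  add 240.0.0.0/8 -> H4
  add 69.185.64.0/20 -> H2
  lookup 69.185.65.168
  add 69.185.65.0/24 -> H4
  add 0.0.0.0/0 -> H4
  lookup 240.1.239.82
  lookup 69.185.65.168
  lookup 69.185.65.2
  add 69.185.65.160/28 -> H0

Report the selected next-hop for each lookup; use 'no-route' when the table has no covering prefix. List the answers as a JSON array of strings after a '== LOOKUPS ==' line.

Trace:
  add 240.224.235.0/24 -> H1 at depth 24
  add 240.0.0.0/8 -> H0 at depth 8
  add 240.0.0.0/8 -> H2 at depth 8
  add 64.0.0.0/2 -> H1 at depth 2
  Q 240.1.229.86: descend 11110000 ; hops seen [H2] ; pick H2
  Q 64.0.0.119: descend 01 ; hops seen [H1] ; pick H1
  Q 234.52.86.105: descend 111 ; hops seen [∅] ; pick no-route
  add 240.224.0.0/16 -> H2 at depth 16
  add 240.224.232.0/22 -> H1 at depth 22
  add 240.224.235.32/28 -> H4 at depth 28
  add 0.0.0.0/0 -> H2 at depth 0
  - 240.0.0.0/8 clear@8
  add 69.185.65.168/29 -> H2 at depth 29
  Q 240.224.235.17: descend 11110000111000001110101100 ; hops seen [H2,H2,H1,H1] ; pick H1
  Q 69.185.65.168: descend 01000101101110010100000110101 ; hops seen [H2,H1,H2] ; pick H2
  Q 240.224.235.8: descend 11110000111000001110101100 ; hops seen [H2,H2,H1,H1] ; pick H1
  Q 147.7.12.16: descend 1 ; hops seen [H2] ; pick H2
  Q 69.185.65.170: descend 01000101101110010100000110101 ; hops seen [H2,H1,H2] ; pick H2
  add 240.0.0.0/8 -> H4 at depth 8
  add 69.185.64.0/20 -> H2 at depth 20
  Q 69.185.65.168: descend 01000101101110010100000110101 ; hops seen [H2,H1,H2,H2] ; pick H2
  add 69.185.65.0/24 -> H4 at depth 24
  add 0.0.0.0/0 -> H4 at depth 0
  Q 240.1.239.82: descend 11110000 ; hops seen [H4,H4] ; pick H4
  Q 69.185.65.168: descend 01000101101110010100000110101 ; hops seen [H4,H1,H2,H4,H2] ; pick H2
  Q 69.185.65.2: descend 010001011011100101000001 ; hops seen [H4,H1,H2,H4] ; pick H4
  add 69.185.65.160/28 -> H0 at depth 28

== LOOKUPS ==
["H2","H1","no-route","H1","H2","H1","H2","H2","H2","H4","H2","H4"]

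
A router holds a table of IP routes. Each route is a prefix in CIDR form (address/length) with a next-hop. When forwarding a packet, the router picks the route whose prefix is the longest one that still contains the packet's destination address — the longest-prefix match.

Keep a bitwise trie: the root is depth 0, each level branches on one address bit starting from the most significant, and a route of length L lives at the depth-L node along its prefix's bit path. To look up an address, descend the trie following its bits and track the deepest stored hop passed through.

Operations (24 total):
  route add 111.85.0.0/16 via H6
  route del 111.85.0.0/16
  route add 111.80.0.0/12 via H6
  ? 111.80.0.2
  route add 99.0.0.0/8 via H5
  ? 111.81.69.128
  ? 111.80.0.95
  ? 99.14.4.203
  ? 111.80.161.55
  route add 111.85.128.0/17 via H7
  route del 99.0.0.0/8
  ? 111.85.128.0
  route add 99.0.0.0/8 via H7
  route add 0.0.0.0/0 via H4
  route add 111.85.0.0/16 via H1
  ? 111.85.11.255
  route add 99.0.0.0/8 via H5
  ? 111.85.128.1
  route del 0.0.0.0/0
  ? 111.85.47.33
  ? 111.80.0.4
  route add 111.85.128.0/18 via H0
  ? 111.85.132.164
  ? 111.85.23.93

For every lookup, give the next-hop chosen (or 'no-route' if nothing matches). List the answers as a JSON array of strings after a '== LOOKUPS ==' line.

Trace:
  add 111.85.0.0/16 -> H6 at depth 16
  del 111.85.0.0/16 (clear depth 16)
  add 111.80.0.0/12 -> H6 at depth 12
  lookup 111.80.0.2: bits 0110111101010 walk d0:-→d1:-→d2:-→d3:-→d4:-→d5:-→d6:-→d7:-→d8:-→d9:-→d10:-→d11:-→d12:H6→d13:- -> H6
  add 99.0.0.0/8 -> H5 at depth 8
  lookup 111.81.69.128: bits 0110111101010 walk d0:-→d1:-→d2:-→d3:-→d4:-→d5:-→d6:-→d7:-→d8:-→d9:-→d10:-→d11:-→d12:H6→d13:- -> H6
  lookup 111.80.0.95: bits 0110111101010 walk d0:-→d1:-→d2:-→d3:-→d4:-→d5:-→d6:-→d7:-→d8:-→d9:-→d10:-→d11:-→d12:H6→d13:- -> H6
  lookup 99.14.4.203: bits 01100011 walk d0:-→d1:-→d2:-→d3:-→d4:-→d5:-→d6:-→d7:-→d8:H5 -> H5
  lookup 111.80.161.55: bits 0110111101010 walk d0:-→d1:-→d2:-→d3:-→d4:-→d5:-→d6:-→d7:-→d8:-→d9:-→d10:-→d11:-→d12:H6→d13:- -> H6
  add 111.85.128.0/17 -> H7 at depth 17
  del 99.0.0.0/8 (clear depth 8)
  lookup 111.85.128.0: bits 01101111010101011 walk d0:-→d1:-→d2:-→d3:-→d4:-→d5:-→d6:-→d7:-→d8:-→d9:-→d10:-→d11:-→d12:H6→d13:-→d14:-→d15:-→d16:-→d17:H7 -> H7
  add 99.0.0.0/8 -> H7 at depth 8
  add 0.0.0.0/0 -> H4 at depth 0
  add 111.85.0.0/16 -> H1 at depth 16
  lookup 111.85.11.255: bits 0110111101010101 walk d0:H4→d1:-→d2:-→d3:-→d4:-→d5:-→d6:-→d7:-→d8:-→d9:-→d10:-→d11:-→d12:H6→d13:-→d14:-→d15:-→d16:H1 -> H1
  add 99.0.0.0/8 -> H5 at depth 8
  lookup 111.85.128.1: bits 01101111010101011 walk d0:H4→d1:-→d2:-→d3:-→d4:-→d5:-→d6:-→d7:-→d8:-→d9:-→d10:-→d11:-→d12:H6→d13:-→d14:-→d15:-→d16:H1→d17:H7 -> H7
  del 0.0.0.0/0 (clear depth 0)
  lookup 111.85.47.33: bits 0110111101010101 walk d0:-→d1:-→d2:-→d3:-→d4:-→d5:-→d6:-→d7:-→d8:-→d9:-→d10:-→d11:-→d12:H6→d13:-→d14:-→d15:-→d16:H1 -> H1
  lookup 111.80.0.4: bits 0110111101010 walk d0:-→d1:-→d2:-→d3:-→d4:-→d5:-→d6:-→d7:-→d8:-→d9:-→d10:-→d11:-→d12:H6→d13:- -> H6
  add 111.85.128.0/18 -> H0 at depth 18
  lookup 111.85.132.164: bits 011011110101010110 walk d0:-→d1:-→d2:-→d3:-→d4:-→d5:-→d6:-→d7:-→d8:-→d9:-→d10:-→d11:-→d12:H6→d13:-→d14:-→d15:-→d16:H1→d17:H7→d18:H0 -> H0
  lookup 111.85.23.93: bits 0110111101010101 walk d0:-→d1:-→d2:-→d3:-→d4:-→d5:-→d6:-→d7:-→d8:-→d9:-→d10:-→d11:-→d12:H6→d13:-→d14:-→d15:-→d16:H1 -> H1

== LOOKUPS ==
["H6","H6","H6","H5","H6","H7","H1","H7","H1","H6","H0","H1"]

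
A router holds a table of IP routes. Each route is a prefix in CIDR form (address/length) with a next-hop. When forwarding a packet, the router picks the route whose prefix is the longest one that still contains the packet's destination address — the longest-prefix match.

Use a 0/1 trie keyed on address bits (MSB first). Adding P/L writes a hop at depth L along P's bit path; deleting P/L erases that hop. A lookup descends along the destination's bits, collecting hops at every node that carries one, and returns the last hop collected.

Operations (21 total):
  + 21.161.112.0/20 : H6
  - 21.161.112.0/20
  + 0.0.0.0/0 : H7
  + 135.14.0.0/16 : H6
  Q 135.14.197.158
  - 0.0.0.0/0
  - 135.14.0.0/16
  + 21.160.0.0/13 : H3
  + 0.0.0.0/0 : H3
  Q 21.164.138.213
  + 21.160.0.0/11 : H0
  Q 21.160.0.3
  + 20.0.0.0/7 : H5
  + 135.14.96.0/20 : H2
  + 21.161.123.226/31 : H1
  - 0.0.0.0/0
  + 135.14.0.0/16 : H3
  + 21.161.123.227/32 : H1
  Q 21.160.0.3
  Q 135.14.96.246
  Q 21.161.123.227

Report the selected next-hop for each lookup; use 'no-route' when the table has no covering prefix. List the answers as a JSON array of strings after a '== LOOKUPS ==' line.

Process each operation:
  + 21.161.112.0/20 (H6) depth=20
  - 21.161.112.0/20 clear@20
  + 0.0.0.0/0 (H7) depth=0
  + 135.14.0.0/16 (H6) depth=16
  lookup 135.14.197.158: bits 1000011100001110 walk d0:H7→d1:-→d2:-→d3:-→d4:-→d5:-→d6:-→d7:-→d8:-→d9:-→d10:-→d11:-→d12:-→d13:-→d14:-→d15:-→d16:H6 -> H6
  - 0.0.0.0/0 clear@0
  - 135.14.0.0/16 clear@16
  + 21.160.0.0/13 (H3) depth=13
  + 0.0.0.0/0 (H3) depth=0
  lookup 21.164.138.213: bits 0001010110100 walk d0:H3→d1:-→d2:-→d3:-→d4:-→d5:-→d6:-→d7:-→d8:-→d9:-→d10:-→d11:-→d12:-→d13:H3 -> H3
  + 21.160.0.0/11 (H0) depth=11
  lookup 21.160.0.3: bits 000101011010000 walk d0:H3→d1:-→d2:-→d3:-→d4:-→d5:-→d6:-→d7:-→d8:-→d9:-→d10:-→d11:H0→d12:-→d13:H3→d14:-→d15:- -> H3
  + 20.0.0.0/7 (H5) depth=7
  + 135.14.96.0/20 (H2) depth=20
  + 21.161.123.226/31 (H1) depth=31
  - 0.0.0.0/0 clear@0
  + 135.14.0.0/16 (H3) depth=16
  + 21.161.123.227/32 (H1) depth=32
  lookup 21.160.0.3: bits 000101011010000 walk d0:-→d1:-→d2:-→d3:-→d4:-→d5:-→d6:-→d7:H5→d8:-→d9:-→d10:-→d11:H0→d12:-→d13:H3→d14:-→d15:- -> H3
  lookup 135.14.96.246: bits 10000111000011100110 walk d0:-→d1:-→d2:-→d3:-→d4:-→d5:-→d6:-→d7:-→d8:-→d9:-→d10:-→d11:-→d12:-→d13:-→d14:-→d15:-→d16:H3→d17:-→d18:-→d19:-→d20:H2 -> H2
  lookup 21.161.123.227: bits 00010101101000010111101111100011 walk d0:-→d1:-→d2:-→d3:-→d4:-→d5:-→d6:-→d7:H5→d8:-→d9:-→d10:-→d11:H0→d12:-→d13:H3→d14:-→d15:-→d16:-→d17:-→d18:-→d19:-→d20:-→d21:-→d22:-→d23:-→d24:-→d25:-→d26:-→d27:-→d28:-→d29:-→d30:-→d31:H1→d32:H1 -> H1

== LOOKUPS ==
["H6","H3","H3","H3","H2","H1"]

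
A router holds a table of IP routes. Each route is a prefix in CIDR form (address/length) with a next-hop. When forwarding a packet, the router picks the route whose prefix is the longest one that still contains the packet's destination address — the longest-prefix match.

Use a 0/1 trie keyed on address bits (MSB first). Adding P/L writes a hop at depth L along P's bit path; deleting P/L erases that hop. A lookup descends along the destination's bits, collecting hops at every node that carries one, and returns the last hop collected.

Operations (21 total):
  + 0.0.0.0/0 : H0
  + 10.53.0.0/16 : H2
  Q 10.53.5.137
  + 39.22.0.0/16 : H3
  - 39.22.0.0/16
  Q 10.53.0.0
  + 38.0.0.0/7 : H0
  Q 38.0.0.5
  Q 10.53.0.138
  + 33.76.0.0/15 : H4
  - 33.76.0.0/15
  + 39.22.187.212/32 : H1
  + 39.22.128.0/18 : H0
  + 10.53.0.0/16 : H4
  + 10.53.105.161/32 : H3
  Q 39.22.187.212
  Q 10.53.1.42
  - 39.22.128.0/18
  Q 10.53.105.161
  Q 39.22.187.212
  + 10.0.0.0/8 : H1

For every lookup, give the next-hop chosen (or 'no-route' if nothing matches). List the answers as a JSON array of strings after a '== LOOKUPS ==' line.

Apply in order:
  add 0.0.0.0/0 -> H0 at depth 0
  add 10.53.0.0/16 -> H2 at depth 16
  lookup 10.53.5.137: bits 0000101000110101 walk d0:H0→d1:-→d2:-→d3:-→d4:-→d5:-→d6:-→d7:-→d8:-→d9:-→d10:-→d11:-→d12:-→d13:-→d14:-→d15:-→d16:H2 -> H2
  add 39.22.0.0/16 -> H3 at depth 16
  - 39.22.0.0/16 clear@16
  lookup 10.53.0.0: bits 0000101000110101 walk d0:H0→d1:-→d2:-→d3:-→d4:-→d5:-→d6:-→d7:-→d8:-→d9:-→d10:-→d11:-→d12:-→d13:-→d14:-→d15:-→d16:H2 -> H2
  add 38.0.0.0/7 -> H0 at depth 7
  lookup 38.0.0.5: bits 0010011 walk d0:H0→d1:-→d2:-→d3:-→d4:-→d5:-→d6:-→d7:H0 -> H0
  lookup 10.53.0.138: bits 0000101000110101 walk d0:H0→d1:-→d2:-→d3:-→d4:-→d5:-→d6:-→d7:-→d8:-→d9:-→d10:-→d11:-→d12:-→d13:-→d14:-→d15:-→d16:H2 -> H2
  add 33.76.0.0/15 -> H4 at depth 15
  - 33.76.0.0/15 clear@15
  add 39.22.187.212/32 -> H1 at depth 32
  add 39.22.128.0/18 -> H0 at depth 18
  add 10.53.0.0/16 -> H4 at depth 16
  add 10.53.105.161/32 -> H3 at depth 32
  lookup 39.22.187.212: bits 00100111000101101011101111010100 walk d0:H0→d1:-→d2:-→d3:-→d4:-→d5:-→d6:-→d7:H0→d8:-→d9:-→d10:-→d11:-→d12:-→d13:-→d14:-→d15:-→d16:-→d17:-→d18:H0→d19:-→d20:-→d21:-→d22:-→d23:-→d24:-→d25:-→d26:-→d27:-→d28:-→d29:-→d30:-→d31:-→d32:H1 -> H1
  lookup 10.53.1.42: bits 00001010001101010 walk d0:H0→d1:-→d2:-→d3:-→d4:-→d5:-→d6:-→d7:-→d8:-→d9:-→d10:-→d11:-→d12:-→d13:-→d14:-→d15:-→d16:H4→d17:- -> H4
  - 39.22.128.0/18 clear@18
  lookup 10.53.105.161: bits 00001010001101010110100110100001 walk d0:H0→d1:-→d2:-→d3:-→d4:-→d5:-→d6:-→d7:-→d8:-→d9:-→d10:-→d11:-→d12:-→d13:-→d14:-→d15:-→d16:H4→d17:-→d18:-→d19:-→d20:-→d21:-→d22:-→d23:-→d24:-→d25:-→d26:-→d27:-→d28:-→d29:-→d30:-→d31:-→d32:H3 -> H3
  lookup 39.22.187.212: bits 00100111000101101011101111010100 walk d0:H0→d1:-→d2:-→d3:-→d4:-→d5:-→d6:-→d7:H0→d8:-→d9:-→d10:-→d11:-→d12:-→d13:-→d14:-→d15:-→d16:-→d17:-→d18:-→d19:-→d20:-→d21:-→d22:-→d23:-→d24:-→d25:-→d26:-→d27:-→d28:-→d29:-→d30:-→d31:-→d32:H1 -> H1
  add 10.0.0.0/8 -> H1 at depth 8

== LOOKUPS ==
["H2","H2","H0","H2","H1","H4","H3","H1"]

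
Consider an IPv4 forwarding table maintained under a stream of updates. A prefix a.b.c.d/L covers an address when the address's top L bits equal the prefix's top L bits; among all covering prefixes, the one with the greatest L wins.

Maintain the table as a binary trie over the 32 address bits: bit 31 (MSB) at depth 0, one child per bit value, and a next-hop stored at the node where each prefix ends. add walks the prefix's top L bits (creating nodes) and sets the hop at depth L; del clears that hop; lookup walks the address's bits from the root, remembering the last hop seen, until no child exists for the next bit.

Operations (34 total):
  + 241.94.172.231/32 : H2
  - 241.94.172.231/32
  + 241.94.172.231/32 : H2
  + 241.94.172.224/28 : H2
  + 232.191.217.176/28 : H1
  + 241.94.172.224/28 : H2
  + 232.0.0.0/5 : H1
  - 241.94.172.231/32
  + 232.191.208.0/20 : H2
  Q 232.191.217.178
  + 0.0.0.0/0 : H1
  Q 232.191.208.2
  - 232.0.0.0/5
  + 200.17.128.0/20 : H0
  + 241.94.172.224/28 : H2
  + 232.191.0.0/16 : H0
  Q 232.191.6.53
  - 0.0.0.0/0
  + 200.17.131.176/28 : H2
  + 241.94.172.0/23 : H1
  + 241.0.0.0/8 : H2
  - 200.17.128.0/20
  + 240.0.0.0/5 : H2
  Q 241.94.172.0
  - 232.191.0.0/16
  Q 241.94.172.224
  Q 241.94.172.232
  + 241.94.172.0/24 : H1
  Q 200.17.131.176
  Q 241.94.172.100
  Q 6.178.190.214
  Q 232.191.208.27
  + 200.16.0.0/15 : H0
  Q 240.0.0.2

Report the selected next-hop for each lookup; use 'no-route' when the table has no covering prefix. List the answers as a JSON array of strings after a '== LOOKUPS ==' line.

Process each operation:
  add 241.94.172.231/32 -> H2 at depth 32
  - 241.94.172.231/32 clear@32
  add 241.94.172.231/32 -> H2 at depth 32
  add 241.94.172.224/28 -> H2 at depth 28
  add 232.191.217.176/28 -> H1 at depth 28
  add 241.94.172.224/28 -> H2 at depth 28
  add 232.0.0.0/5 -> H1 at depth 5
  - 241.94.172.231/32 clear@32
  add 232.191.208.0/20 -> H2 at depth 20
  ? 232.191.217.178  path d0:-→d1:-→d2:-→d3:-→d4:-→d5:H1→d6:-→d7:-→d8:-→d9:-→d10:-→d11:-→d12:-→d13:-→d14:-→d15:-→d16:-→d17:-→d18:-→d19:-→d20:H2→d21:-→d22:-→d23:-→d24:-→d25:-→d26:-→d27:-→d28:H1  best=H1
  add 0.0.0.0/0 -> H1 at depth 0
  ? 232.191.208.2  path d0:H1→d1:-→d2:-→d3:-→d4:-→d5:H1→d6:-→d7:-→d8:-→d9:-→d10:-→d11:-→d12:-→d13:-→d14:-→d15:-→d16:-→d17:-→d18:-→d19:-→d20:H2  best=H2
  - 232.0.0.0/5 clear@5
  add 200.17.128.0/20 -> H0 at depth 20
  add 241.94.172.224/28 -> H2 at depth 28
  add 232.191.0.0/16 -> H0 at depth 16
  ? 232.191.6.53  path d0:H1→d1:-→d2:-→d3:-→d4:-→d5:-→d6:-→d7:-→d8:-→d9:-→d10:-→d11:-→d12:-→d13:-→d14:-→d15:-→d16:H0  best=H0
  - 0.0.0.0/0 clear@0
  add 200.17.131.176/28 -> H2 at depth 28
  add 241.94.172.0/23 -> H1 at depth 23
  add 241.0.0.0/8 -> H2 at depth 8
  - 200.17.128.0/20 clear@20
  add 240.0.0.0/5 -> H2 at depth 5
  ? 241.94.172.0  path d0:-→d1:-→d2:-→d3:-→d4:-→d5:H2→d6:-→d7:-→d8:H2→d9:-→d10:-→d11:-→d12:-→d13:-→d14:-→d15:-→d16:-→d17:-→d18:-→d19:-→d20:-→d21:-→d22:-→d23:H1→d24:-  best=H1
  - 232.191.0.0/16 clear@16
  ? 241.94.172.224  path d0:-→d1:-→d2:-→d3:-→d4:-→d5:H2→d6:-→d7:-→d8:H2→d9:-→d10:-→d11:-→d12:-→d13:-→d14:-→d15:-→d16:-→d17:-→d18:-→d19:-→d20:-→d21:-→d22:-→d23:H1→d24:-→d25:-→d26:-→d27:-→d28:H2→d29:-  best=H2
  ? 241.94.172.232  path d0:-→d1:-→d2:-→d3:-→d4:-→d5:H2→d6:-→d7:-→d8:H2→d9:-→d10:-→d11:-→d12:-→d13:-→d14:-→d15:-→d16:-→d17:-→d18:-→d19:-→d20:-→d21:-→d22:-→d23:H1→d24:-→d25:-→d26:-→d27:-→d28:H2  best=H2
  add 241.94.172.0/24 -> H1 at depth 24
  ? 200.17.131.176  path d0:-→d1:-→d2:-→d3:-→d4:-→d5:-→d6:-→d7:-→d8:-→d9:-→d10:-→d11:-→d12:-→d13:-→d14:-→d15:-→d16:-→d17:-→d18:-→d19:-→d20:-→d21:-→d22:-→d23:-→d24:-→d25:-→d26:-→d27:-→d28:H2  best=H2
  ? 241.94.172.100  path d0:-→d1:-→d2:-→d3:-→d4:-→d5:H2→d6:-→d7:-→d8:H2→d9:-→d10:-→d11:-→d12:-→d13:-→d14:-→d15:-→d16:-→d17:-→d18:-→d19:-→d20:-→d21:-→d22:-→d23:H1→d24:H1  best=H1
  ? 6.178.190.214  path d0:-  best=no-route
  ? 232.191.208.27  path d0:-→d1:-→d2:-→d3:-→d4:-→d5:-→d6:-→d7:-→d8:-→d9:-→d10:-→d11:-→d12:-→d13:-→d14:-→d15:-→d16:-→d17:-→d18:-→d19:-→d20:H2  best=H2
  add 200.16.0.0/15 -> H0 at depth 15
  ? 240.0.0.2  path d0:-→d1:-→d2:-→d3:-→d4:-→d5:H2→d6:-→d7:-  best=H2

== LOOKUPS ==
["H1","H2","H0","H1","H2","H2","H2","H1","no-route","H2","H2"]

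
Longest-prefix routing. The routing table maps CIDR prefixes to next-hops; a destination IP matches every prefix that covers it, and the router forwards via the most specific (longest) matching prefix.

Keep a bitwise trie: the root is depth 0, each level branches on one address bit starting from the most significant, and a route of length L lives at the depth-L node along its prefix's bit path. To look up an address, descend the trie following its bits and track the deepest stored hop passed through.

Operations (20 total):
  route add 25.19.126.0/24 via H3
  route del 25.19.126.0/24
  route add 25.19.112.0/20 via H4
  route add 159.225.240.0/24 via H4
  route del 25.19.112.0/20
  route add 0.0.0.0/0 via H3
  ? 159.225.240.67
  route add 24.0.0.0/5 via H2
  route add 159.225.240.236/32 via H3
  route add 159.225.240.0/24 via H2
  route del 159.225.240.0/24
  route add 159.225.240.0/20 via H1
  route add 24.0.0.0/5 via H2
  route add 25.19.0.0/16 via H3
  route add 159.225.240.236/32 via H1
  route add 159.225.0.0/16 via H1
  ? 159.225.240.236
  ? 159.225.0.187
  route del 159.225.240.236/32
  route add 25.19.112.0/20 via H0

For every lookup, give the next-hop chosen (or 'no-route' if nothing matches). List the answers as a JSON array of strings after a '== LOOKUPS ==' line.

Process each operation:
  + 25.19.126.0/24 (H3) depth=24
  del 25.19.126.0/24 (clear depth 24)
  + 25.19.112.0/20 (H4) depth=20
  + 159.225.240.0/24 (H4) depth=24
  del 25.19.112.0/20 (clear depth 20)
  + 0.0.0.0/0 (H3) depth=0
  ? 159.225.240.67  path d0:H3→d1:-→d2:-→d3:-→d4:-→d5:-→d6:-→d7:-→d8:-→d9:-→d10:-→d11:-→d12:-→d13:-→d14:-→d15:-→d16:-→d17:-→d18:-→d19:-→d20:-→d21:-→d22:-→d23:-→d24:H4  best=H4
  + 24.0.0.0/5 (H2) depth=5
  + 159.225.240.236/32 (H3) depth=32
  + 159.225.240.0/24 (H2) depth=24
  del 159.225.240.0/24 (clear depth 24)
  + 159.225.240.0/20 (H1) depth=20
  + 24.0.0.0/5 (H2) depth=5
  + 25.19.0.0/16 (H3) depth=16
  + 159.225.240.236/32 (H1) depth=32
  + 159.225.0.0/16 (H1) depth=16
  ? 159.225.240.236  path d0:H3→d1:-→d2:-→d3:-→d4:-→d5:-→d6:-→d7:-→d8:-→d9:-→d10:-→d11:-→d12:-→d13:-→d14:-→d15:-→d16:H1→d17:-→d18:-→d19:-→d20:H1→d21:-→d22:-→d23:-→d24:-→d25:-→d26:-→d27:-→d28:-→d29:-→d30:-→d31:-→d32:H1  best=H1
  ? 159.225.0.187  path d0:H3→d1:-→d2:-→d3:-→d4:-→d5:-→d6:-→d7:-→d8:-→d9:-→d10:-→d11:-→d12:-→d13:-→d14:-→d15:-→d16:H1  best=H1
  del 159.225.240.236/32 (clear depth 32)
  + 25.19.112.0/20 (H0) depth=20

== LOOKUPS ==
["H4","H1","H1"]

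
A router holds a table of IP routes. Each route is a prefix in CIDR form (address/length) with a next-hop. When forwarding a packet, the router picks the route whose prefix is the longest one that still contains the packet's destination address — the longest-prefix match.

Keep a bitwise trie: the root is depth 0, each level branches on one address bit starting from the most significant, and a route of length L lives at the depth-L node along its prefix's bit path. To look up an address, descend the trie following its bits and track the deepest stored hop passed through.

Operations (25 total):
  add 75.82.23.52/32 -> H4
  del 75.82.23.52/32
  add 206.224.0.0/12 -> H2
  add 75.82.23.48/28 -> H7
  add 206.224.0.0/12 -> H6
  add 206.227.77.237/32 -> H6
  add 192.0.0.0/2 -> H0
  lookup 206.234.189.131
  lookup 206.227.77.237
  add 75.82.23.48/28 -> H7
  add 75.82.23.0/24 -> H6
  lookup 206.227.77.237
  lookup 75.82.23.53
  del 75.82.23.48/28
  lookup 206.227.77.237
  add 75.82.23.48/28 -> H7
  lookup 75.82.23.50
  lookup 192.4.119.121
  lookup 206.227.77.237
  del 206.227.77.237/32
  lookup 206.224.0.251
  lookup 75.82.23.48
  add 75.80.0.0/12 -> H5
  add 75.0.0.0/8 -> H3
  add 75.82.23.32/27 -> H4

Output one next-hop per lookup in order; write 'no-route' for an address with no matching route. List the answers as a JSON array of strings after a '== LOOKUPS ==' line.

Trace:
  add 75.82.23.52/32 -> H4 at depth 32
  del 75.82.23.52/32 (clear depth 32)
  add 206.224.0.0/12 -> H2 at depth 12
  add 75.82.23.48/28 -> H7 at depth 28
  add 206.224.0.0/12 -> H6 at depth 12
  add 206.227.77.237/32 -> H6 at depth 32
  add 192.0.0.0/2 -> H0 at depth 2
  ? 206.234.189.131  path d0:-→d1:-→d2:H0→d3:-→d4:-→d5:-→d6:-→d7:-→d8:-→d9:-→d10:-→d11:-→d12:H6  best=H6
  ? 206.227.77.237  path d0:-→d1:-→d2:H0→d3:-→d4:-→d5:-→d6:-→d7:-→d8:-→d9:-→d10:-→d11:-→d12:H6→d13:-→d14:-→d15:-→d16:-→d17:-→d18:-→d19:-→d20:-→d21:-→d22:-→d23:-→d24:-→d25:-→d26:-→d27:-→d28:-→d29:-→d30:-→d31:-→d32:H6  best=H6
  add 75.82.23.48/28 -> H7 at depth 28
  add 75.82.23.0/24 -> H6 at depth 24
  ? 206.227.77.237  path d0:-→d1:-→d2:H0→d3:-→d4:-→d5:-→d6:-→d7:-→d8:-→d9:-→d10:-→d11:-→d12:H6→d13:-→d14:-→d15:-→d16:-→d17:-→d18:-→d19:-→d20:-→d21:-→d22:-→d23:-→d24:-→d25:-→d26:-→d27:-→d28:-→d29:-→d30:-→d31:-→d32:H6  best=H6
  ? 75.82.23.53  path d0:-→d1:-→d2:-→d3:-→d4:-→d5:-→d6:-→d7:-→d8:-→d9:-→d10:-→d11:-→d12:-→d13:-→d14:-→d15:-→d16:-→d17:-→d18:-→d19:-→d20:-→d21:-→d22:-→d23:-→d24:H6→d25:-→d26:-→d27:-→d28:H7→d29:-→d30:-→d31:-  best=H7
  del 75.82.23.48/28 (clear depth 28)
  ? 206.227.77.237  path d0:-→d1:-→d2:H0→d3:-→d4:-→d5:-→d6:-→d7:-→d8:-→d9:-→d10:-→d11:-→d12:H6→d13:-→d14:-→d15:-→d16:-→d17:-→d18:-→d19:-→d20:-→d21:-→d22:-→d23:-→d24:-→d25:-→d26:-→d27:-→d28:-→d29:-→d30:-→d31:-→d32:H6  best=H6
  add 75.82.23.48/28 -> H7 at depth 28
  ? 75.82.23.50  path d0:-→d1:-→d2:-→d3:-→d4:-→d5:-→d6:-→d7:-→d8:-→d9:-→d10:-→d11:-→d12:-→d13:-→d14:-→d15:-→d16:-→d17:-→d18:-→d19:-→d20:-→d21:-→d22:-→d23:-→d24:H6→d25:-→d26:-→d27:-→d28:H7→d29:-  best=H7
  ? 192.4.119.121  path d0:-→d1:-→d2:H0→d3:-→d4:-  best=H0
  ? 206.227.77.237  path d0:-→d1:-→d2:H0→d3:-→d4:-→d5:-→d6:-→d7:-→d8:-→d9:-→d10:-→d11:-→d12:H6→d13:-→d14:-→d15:-→d16:-→d17:-→d18:-→d19:-→d20:-→d21:-→d22:-→d23:-→d24:-→d25:-→d26:-→d27:-→d28:-→d29:-→d30:-→d31:-→d32:H6  best=H6
  del 206.227.77.237/32 (clear depth 32)
  ? 206.224.0.251  path d0:-→d1:-→d2:H0→d3:-→d4:-→d5:-→d6:-→d7:-→d8:-→d9:-→d10:-→d11:-→d12:H6→d13:-→d14:-  best=H6
  ? 75.82.23.48  path d0:-→d1:-→d2:-→d3:-→d4:-→d5:-→d6:-→d7:-→d8:-→d9:-→d10:-→d11:-→d12:-→d13:-→d14:-→d15:-→d16:-→d17:-→d18:-→d19:-→d20:-→d21:-→d22:-→d23:-→d24:H6→d25:-→d26:-→d27:-→d28:H7→d29:-  best=H7
  add 75.80.0.0/12 -> H5 at depth 12
  add 75.0.0.0/8 -> H3 at depth 8
  add 75.82.23.32/27 -> H4 at depth 27

== LOOKUPS ==
["H6","H6","H6","H7","H6","H7","H0","H6","H6","H7"]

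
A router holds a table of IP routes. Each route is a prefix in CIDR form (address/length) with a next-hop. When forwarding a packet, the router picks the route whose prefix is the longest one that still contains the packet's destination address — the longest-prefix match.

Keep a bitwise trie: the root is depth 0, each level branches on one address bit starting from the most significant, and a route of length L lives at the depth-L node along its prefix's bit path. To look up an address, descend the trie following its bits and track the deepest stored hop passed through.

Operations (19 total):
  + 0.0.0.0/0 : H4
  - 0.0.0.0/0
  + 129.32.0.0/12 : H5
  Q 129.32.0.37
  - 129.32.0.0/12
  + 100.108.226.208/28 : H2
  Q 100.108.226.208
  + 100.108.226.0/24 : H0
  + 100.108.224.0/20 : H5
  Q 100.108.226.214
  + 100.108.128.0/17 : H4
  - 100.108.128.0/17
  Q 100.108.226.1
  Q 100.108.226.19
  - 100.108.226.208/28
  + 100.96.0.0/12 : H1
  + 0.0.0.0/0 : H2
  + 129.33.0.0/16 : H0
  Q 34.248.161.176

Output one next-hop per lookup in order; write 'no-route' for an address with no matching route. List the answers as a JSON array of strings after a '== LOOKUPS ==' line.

Process each operation:
  add 0.0.0.0/0 -> H4 at depth 0
  del 0.0.0.0/0 (clear depth 0)
  add 129.32.0.0/12 -> H5 at depth 12
  ? 129.32.0.37  path d0:-→d1:-→d2:-→d3:-→d4:-→d5:-→d6:-→d7:-→d8:-→d9:-→d10:-→d11:-→d12:H5  best=H5
  del 129.32.0.0/12 (clear depth 12)
  add 100.108.226.208/28 -> H2 at depth 28
  ? 100.108.226.208  path d0:-→d1:-→d2:-→d3:-→d4:-→d5:-→d6:-→d7:-→d8:-→d9:-→d10:-→d11:-→d12:-→d13:-→d14:-→d15:-→d16:-→d17:-→d18:-→d19:-→d20:-→d21:-→d22:-→d23:-→d24:-→d25:-→d26:-→d27:-→d28:H2  best=H2
  add 100.108.226.0/24 -> H0 at depth 24
  add 100.108.224.0/20 -> H5 at depth 20
  ? 100.108.226.214  path d0:-→d1:-→d2:-→d3:-→d4:-→d5:-→d6:-→d7:-→d8:-→d9:-→d10:-→d11:-→d12:-→d13:-→d14:-→d15:-→d16:-→d17:-→d18:-→d19:-→d20:H5→d21:-→d22:-→d23:-→d24:H0→d25:-→d26:-→d27:-→d28:H2  best=H2
  add 100.108.128.0/17 -> H4 at depth 17
  del 100.108.128.0/17 (clear depth 17)
  ? 100.108.226.1  path d0:-→d1:-→d2:-→d3:-→d4:-→d5:-→d6:-→d7:-→d8:-→d9:-→d10:-→d11:-→d12:-→d13:-→d14:-→d15:-→d16:-→d17:-→d18:-→d19:-→d20:H5→d21:-→d22:-→d23:-→d24:H0  best=H0
  ? 100.108.226.19  path d0:-→d1:-→d2:-→d3:-→d4:-→d5:-→d6:-→d7:-→d8:-→d9:-→d10:-→d11:-→d12:-→d13:-→d14:-→d15:-→d16:-→d17:-→d18:-→d19:-→d20:H5→d21:-→d22:-→d23:-→d24:H0  best=H0
  del 100.108.226.208/28 (clear depth 28)
  add 100.96.0.0/12 -> H1 at depth 12
  add 0.0.0.0/0 -> H2 at depth 0
  add 129.33.0.0/16 -> H0 at depth 16
  ? 34.248.161.176  path d0:H2→d1:-  best=H2

== LOOKUPS ==
["H5","H2","H2","H0","H0","H2"]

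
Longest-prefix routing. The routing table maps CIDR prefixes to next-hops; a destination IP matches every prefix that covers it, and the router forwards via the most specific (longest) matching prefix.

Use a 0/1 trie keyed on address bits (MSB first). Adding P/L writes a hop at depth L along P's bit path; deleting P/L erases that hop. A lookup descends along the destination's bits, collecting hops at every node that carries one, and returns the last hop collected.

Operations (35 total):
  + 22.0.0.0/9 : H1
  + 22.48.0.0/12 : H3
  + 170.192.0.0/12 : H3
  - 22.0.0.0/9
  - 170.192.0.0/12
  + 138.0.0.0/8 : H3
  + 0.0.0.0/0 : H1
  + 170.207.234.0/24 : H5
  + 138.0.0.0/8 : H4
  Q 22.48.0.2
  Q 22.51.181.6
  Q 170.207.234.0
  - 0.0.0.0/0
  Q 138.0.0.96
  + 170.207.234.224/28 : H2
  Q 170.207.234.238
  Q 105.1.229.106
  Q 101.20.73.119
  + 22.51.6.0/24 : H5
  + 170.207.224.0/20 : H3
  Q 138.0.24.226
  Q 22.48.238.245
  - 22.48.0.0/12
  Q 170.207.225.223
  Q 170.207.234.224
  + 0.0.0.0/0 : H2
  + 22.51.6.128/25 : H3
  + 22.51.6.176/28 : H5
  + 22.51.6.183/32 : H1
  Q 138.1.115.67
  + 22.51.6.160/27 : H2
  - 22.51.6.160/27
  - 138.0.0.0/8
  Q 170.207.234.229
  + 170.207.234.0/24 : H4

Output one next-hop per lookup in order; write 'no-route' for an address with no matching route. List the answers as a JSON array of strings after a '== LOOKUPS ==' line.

Trace:
  + 22.0.0.0/9 (H1) depth=9
  + 22.48.0.0/12 (H3) depth=12
  + 170.192.0.0/12 (H3) depth=12
  - 22.0.0.0/9 clear@9
  - 170.192.0.0/12 clear@12
  + 138.0.0.0/8 (H3) depth=8
  + 0.0.0.0/0 (H1) depth=0
  + 170.207.234.0/24 (H5) depth=24
  + 138.0.0.0/8 (H4) depth=8
  lookup 22.48.0.2: bits 000101100011 walk d0:H1→d1:-→d2:-→d3:-→d4:-→d5:-→d6:-→d7:-→d8:-→d9:-→d10:-→d11:-→d12:H3 -> H3
  lookup 22.51.181.6: bits 000101100011 walk d0:H1→d1:-→d2:-→d3:-→d4:-→d5:-→d6:-→d7:-→d8:-→d9:-→d10:-→d11:-→d12:H3 -> H3
  lookup 170.207.234.0: bits 101010101100111111101010 walk d0:H1→d1:-→d2:-→d3:-→d4:-→d5:-→d6:-→d7:-→d8:-→d9:-→d10:-→d11:-→d12:-→d13:-→d14:-→d15:-→d16:-→d17:-→d18:-→d19:-→d20:-→d21:-→d22:-→d23:-→d24:H5 -> H5
  - 0.0.0.0/0 clear@0
  lookup 138.0.0.96: bits 10001010 walk d0:-→d1:-→d2:-→d3:-→d4:-→d5:-→d6:-→d7:-→d8:H4 -> H4
  + 170.207.234.224/28 (H2) depth=28
  lookup 170.207.234.238: bits 1010101011001111111010101110 walk d0:-→d1:-→d2:-→d3:-→d4:-→d5:-→d6:-→d7:-→d8:-→d9:-→d10:-→d11:-→d12:-→d13:-→d14:-→d15:-→d16:-→d17:-→d18:-→d19:-→d20:-→d21:-→d22:-→d23:-→d24:H5→d25:-→d26:-→d27:-→d28:H2 -> H2
  lookup 105.1.229.106: bits 0 walk d0:-→d1:- -> no-route
  lookup 101.20.73.119: bits 0 walk d0:-→d1:- -> no-route
  + 22.51.6.0/24 (H5) depth=24
  + 170.207.224.0/20 (H3) depth=20
  lookup 138.0.24.226: bits 10001010 walk d0:-→d1:-→d2:-→d3:-→d4:-→d5:-→d6:-→d7:-→d8:H4 -> H4
  lookup 22.48.238.245: bits 00010110001100 walk d0:-→d1:-→d2:-→d3:-→d4:-→d5:-→d6:-→d7:-→d8:-→d9:-→d10:-→d11:-→d12:H3→d13:-→d14:- -> H3
  - 22.48.0.0/12 clear@12
  lookup 170.207.225.223: bits 10101010110011111110 walk d0:-→d1:-→d2:-→d3:-→d4:-→d5:-→d6:-→d7:-→d8:-→d9:-→d10:-→d11:-→d12:-→d13:-→d14:-→d15:-→d16:-→d17:-→d18:-→d19:-→d20:H3 -> H3
  lookup 170.207.234.224: bits 1010101011001111111010101110 walk d0:-→d1:-→d2:-→d3:-→d4:-→d5:-→d6:-→d7:-→d8:-→d9:-→d10:-→d11:-→d12:-→d13:-→d14:-→d15:-→d16:-→d17:-→d18:-→d19:-→d20:H3→d21:-→d22:-→d23:-→d24:H5→d25:-→d26:-→d27:-→d28:H2 -> H2
  + 0.0.0.0/0 (H2) depth=0
  + 22.51.6.128/25 (H3) depth=25
  + 22.51.6.176/28 (H5) depth=28
  + 22.51.6.183/32 (H1) depth=32
  lookup 138.1.115.67: bits 10001010 walk d0:H2→d1:-→d2:-→d3:-→d4:-→d5:-→d6:-→d7:-→d8:H4 -> H4
  + 22.51.6.160/27 (H2) depth=27
  - 22.51.6.160/27 clear@27
  - 138.0.0.0/8 clear@8
  lookup 170.207.234.229: bits 1010101011001111111010101110 walk d0:H2→d1:-→d2:-→d3:-→d4:-→d5:-→d6:-→d7:-→d8:-→d9:-→d10:-→d11:-→d12:-→d13:-→d14:-→d15:-→d16:-→d17:-→d18:-→d19:-→d20:H3→d21:-→d22:-→d23:-→d24:H5→d25:-→d26:-→d27:-→d28:H2 -> H2
  + 170.207.234.0/24 (H4) depth=24

== LOOKUPS ==
["H3","H3","H5","H4","H2","no-route","no-route","H4","H3","H3","H2","H4","H2"]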